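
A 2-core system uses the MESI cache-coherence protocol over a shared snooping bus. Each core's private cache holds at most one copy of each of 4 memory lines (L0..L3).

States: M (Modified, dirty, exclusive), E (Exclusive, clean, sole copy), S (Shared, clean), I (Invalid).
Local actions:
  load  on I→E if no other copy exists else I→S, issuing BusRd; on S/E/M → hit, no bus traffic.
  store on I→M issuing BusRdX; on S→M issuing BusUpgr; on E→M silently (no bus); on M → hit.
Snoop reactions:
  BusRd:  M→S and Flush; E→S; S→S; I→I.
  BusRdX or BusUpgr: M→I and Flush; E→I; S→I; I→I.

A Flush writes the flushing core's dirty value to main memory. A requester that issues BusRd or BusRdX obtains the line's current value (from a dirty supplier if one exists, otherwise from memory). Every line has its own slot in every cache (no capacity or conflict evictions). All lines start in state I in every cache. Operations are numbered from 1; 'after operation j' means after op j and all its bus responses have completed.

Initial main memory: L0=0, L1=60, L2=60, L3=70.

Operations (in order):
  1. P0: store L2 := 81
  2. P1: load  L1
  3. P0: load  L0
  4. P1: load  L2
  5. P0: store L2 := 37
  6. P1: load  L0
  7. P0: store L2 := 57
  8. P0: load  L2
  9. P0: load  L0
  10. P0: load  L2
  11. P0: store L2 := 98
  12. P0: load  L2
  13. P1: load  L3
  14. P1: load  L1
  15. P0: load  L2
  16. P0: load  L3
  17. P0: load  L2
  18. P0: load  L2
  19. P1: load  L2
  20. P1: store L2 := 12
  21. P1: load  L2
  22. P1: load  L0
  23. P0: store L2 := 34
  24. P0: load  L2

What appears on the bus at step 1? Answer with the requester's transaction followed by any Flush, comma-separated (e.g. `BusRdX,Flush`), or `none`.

bus = BusRdX

step 1: P0: store L2 := 81  ⟶  MI  (L2)  txn=BusRdX  M[L2]=60
step 2: P1: load  L1  ⟶  IE  (L1)  txn=BusRd  M[L1]=60
step 3: P0: load  L0  ⟶  EI  (L0)  txn=BusRd  M[L0]=0
step 4: P1: load  L2  ⟶  SS  (L2)  txn=BusRd+Flush  M[L2]=81
step 5: P0: store L2 := 37  ⟶  MI  (L2)  txn=BusUpgr  M[L2]=81
step 6: P1: load  L0  ⟶  SS  (L0)  txn=BusRd  M[L0]=0
step 7: P0: store L2 := 57  ⟶  MI  (L2)  txn=∅  M[L2]=81
step 8: P0: load  L2  ⟶  MI  (L2)  txn=∅  M[L2]=81
step 9: P0: load  L0  ⟶  SS  (L0)  txn=∅  M[L0]=0
step 10: P0: load  L2  ⟶  MI  (L2)  txn=∅  M[L2]=81
step 11: P0: store L2 := 98  ⟶  MI  (L2)  txn=∅  M[L2]=81
step 12: P0: load  L2  ⟶  MI  (L2)  txn=∅  M[L2]=81
step 13: P1: load  L3  ⟶  IE  (L3)  txn=BusRd  M[L3]=70
step 14: P1: load  L1  ⟶  IE  (L1)  txn=∅  M[L1]=60
step 15: P0: load  L2  ⟶  MI  (L2)  txn=∅  M[L2]=81
step 16: P0: load  L3  ⟶  SS  (L3)  txn=BusRd  M[L3]=70
step 17: P0: load  L2  ⟶  MI  (L2)  txn=∅  M[L2]=81
step 18: P0: load  L2  ⟶  MI  (L2)  txn=∅  M[L2]=81
step 19: P1: load  L2  ⟶  SS  (L2)  txn=BusRd+Flush  M[L2]=98
step 20: P1: store L2 := 12  ⟶  IM  (L2)  txn=BusUpgr  M[L2]=98
step 21: P1: load  L2  ⟶  IM  (L2)  txn=∅  M[L2]=98
step 22: P1: load  L0  ⟶  SS  (L0)  txn=∅  M[L0]=0
step 23: P0: store L2 := 34  ⟶  MI  (L2)  txn=BusRdX+Flush  M[L2]=12
step 24: P0: load  L2  ⟶  MI  (L2)  txn=∅  M[L2]=12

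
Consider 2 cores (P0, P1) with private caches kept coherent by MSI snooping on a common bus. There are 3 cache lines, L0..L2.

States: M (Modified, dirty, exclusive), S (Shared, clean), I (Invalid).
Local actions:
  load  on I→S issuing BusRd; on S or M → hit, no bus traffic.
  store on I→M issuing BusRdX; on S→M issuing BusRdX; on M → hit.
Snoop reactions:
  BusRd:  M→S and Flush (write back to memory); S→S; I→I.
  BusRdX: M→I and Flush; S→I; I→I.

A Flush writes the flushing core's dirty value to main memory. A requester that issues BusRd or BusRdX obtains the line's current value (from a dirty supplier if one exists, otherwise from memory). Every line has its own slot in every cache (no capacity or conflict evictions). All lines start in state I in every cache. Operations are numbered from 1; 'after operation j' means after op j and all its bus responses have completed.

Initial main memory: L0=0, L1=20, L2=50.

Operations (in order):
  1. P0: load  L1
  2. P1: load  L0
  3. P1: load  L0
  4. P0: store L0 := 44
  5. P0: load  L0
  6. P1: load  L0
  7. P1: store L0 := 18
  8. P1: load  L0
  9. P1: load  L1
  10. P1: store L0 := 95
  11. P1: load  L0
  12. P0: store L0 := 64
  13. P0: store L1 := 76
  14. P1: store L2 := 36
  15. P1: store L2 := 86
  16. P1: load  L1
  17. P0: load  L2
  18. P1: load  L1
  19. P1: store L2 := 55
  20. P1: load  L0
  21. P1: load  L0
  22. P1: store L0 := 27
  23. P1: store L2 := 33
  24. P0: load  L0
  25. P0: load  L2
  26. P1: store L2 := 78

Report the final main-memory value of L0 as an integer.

memory[L0] = 27

[1] P0: load  L1 | P0:S(20), P1:I | bus: BusRd
[2] P1: load  L0 | P0:I, P1:S(0) | bus: BusRd
[3] P1: load  L0 | P0:I, P1:S(0) | bus: none
[4] P0: store L0 := 44 | P0:M(44), P1:I | bus: BusRdX
[5] P0: load  L0 | P0:M(44), P1:I | bus: none
[6] P1: load  L0 | P0:S(44), P1:S(44) | bus: BusRd,Flush
[7] P1: store L0 := 18 | P0:I, P1:M(18) | bus: BusRdX
[8] P1: load  L0 | P0:I, P1:M(18) | bus: none
[9] P1: load  L1 | P0:S(20), P1:S(20) | bus: BusRd
[10] P1: store L0 := 95 | P0:I, P1:M(95) | bus: none
[11] P1: load  L0 | P0:I, P1:M(95) | bus: none
[12] P0: store L0 := 64 | P0:M(64), P1:I | bus: BusRdX,Flush
[13] P0: store L1 := 76 | P0:M(76), P1:I | bus: BusRdX
[14] P1: store L2 := 36 | P0:I, P1:M(36) | bus: BusRdX
[15] P1: store L2 := 86 | P0:I, P1:M(86) | bus: none
[16] P1: load  L1 | P0:S(76), P1:S(76) | bus: BusRd,Flush
[17] P0: load  L2 | P0:S(86), P1:S(86) | bus: BusRd,Flush
[18] P1: load  L1 | P0:S(76), P1:S(76) | bus: none
[19] P1: store L2 := 55 | P0:I, P1:M(55) | bus: BusRdX
[20] P1: load  L0 | P0:S(64), P1:S(64) | bus: BusRd,Flush
[21] P1: load  L0 | P0:S(64), P1:S(64) | bus: none
[22] P1: store L0 := 27 | P0:I, P1:M(27) | bus: BusRdX
[23] P1: store L2 := 33 | P0:I, P1:M(33) | bus: none
[24] P0: load  L0 | P0:S(27), P1:S(27) | bus: BusRd,Flush
[25] P0: load  L2 | P0:S(33), P1:S(33) | bus: BusRd,Flush
[26] P1: store L2 := 78 | P0:I, P1:M(78) | bus: BusRdX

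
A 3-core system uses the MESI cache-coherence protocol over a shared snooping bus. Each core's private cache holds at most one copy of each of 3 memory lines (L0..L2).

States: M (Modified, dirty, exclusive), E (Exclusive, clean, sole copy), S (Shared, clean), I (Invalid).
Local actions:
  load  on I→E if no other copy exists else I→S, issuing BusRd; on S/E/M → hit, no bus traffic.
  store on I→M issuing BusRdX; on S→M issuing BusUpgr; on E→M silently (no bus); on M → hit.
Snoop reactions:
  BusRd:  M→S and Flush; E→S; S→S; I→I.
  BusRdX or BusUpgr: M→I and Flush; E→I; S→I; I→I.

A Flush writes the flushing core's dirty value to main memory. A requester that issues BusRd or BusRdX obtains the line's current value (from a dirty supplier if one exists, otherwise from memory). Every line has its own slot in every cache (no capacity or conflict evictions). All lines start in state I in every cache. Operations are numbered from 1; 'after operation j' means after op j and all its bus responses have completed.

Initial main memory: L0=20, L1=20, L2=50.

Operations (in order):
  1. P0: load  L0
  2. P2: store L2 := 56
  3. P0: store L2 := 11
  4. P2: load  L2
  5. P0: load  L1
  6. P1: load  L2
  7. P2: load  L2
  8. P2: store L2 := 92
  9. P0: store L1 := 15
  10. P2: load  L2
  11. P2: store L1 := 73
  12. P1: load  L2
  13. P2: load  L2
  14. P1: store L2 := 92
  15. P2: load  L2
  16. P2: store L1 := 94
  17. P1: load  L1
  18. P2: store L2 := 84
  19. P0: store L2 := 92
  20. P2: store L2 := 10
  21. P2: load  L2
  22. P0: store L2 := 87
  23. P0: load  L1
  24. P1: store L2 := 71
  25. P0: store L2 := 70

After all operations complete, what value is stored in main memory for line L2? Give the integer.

memory[L2] = 71

  op1 P0: load  L0 → E/I/I on L0; bus BusRd; mem=20
  op2 P2: store L2 := 56 → I/I/M on L2; bus BusRdX; mem=50
  op3 P0: store L2 := 11 → M/I/I on L2; bus BusRdX Flush; mem=56
  op4 P2: load  L2 → S/I/S on L2; bus BusRd Flush; mem=11
  op5 P0: load  L1 → E/I/I on L1; bus BusRd; mem=20
  op6 P1: load  L2 → S/S/S on L2; bus BusRd; mem=11
  op7 P2: load  L2 → S/S/S on L2; bus (none); mem=11
  op8 P2: store L2 := 92 → I/I/M on L2; bus BusUpgr; mem=11
  op9 P0: store L1 := 15 → M/I/I on L1; bus (none); mem=20
  op10 P2: load  L2 → I/I/M on L2; bus (none); mem=11
  op11 P2: store L1 := 73 → I/I/M on L1; bus BusRdX Flush; mem=15
  op12 P1: load  L2 → I/S/S on L2; bus BusRd Flush; mem=92
  op13 P2: load  L2 → I/S/S on L2; bus (none); mem=92
  op14 P1: store L2 := 92 → I/M/I on L2; bus BusUpgr; mem=92
  op15 P2: load  L2 → I/S/S on L2; bus BusRd Flush; mem=92
  op16 P2: store L1 := 94 → I/I/M on L1; bus (none); mem=15
  op17 P1: load  L1 → I/S/S on L1; bus BusRd Flush; mem=94
  op18 P2: store L2 := 84 → I/I/M on L2; bus BusUpgr; mem=92
  op19 P0: store L2 := 92 → M/I/I on L2; bus BusRdX Flush; mem=84
  op20 P2: store L2 := 10 → I/I/M on L2; bus BusRdX Flush; mem=92
  op21 P2: load  L2 → I/I/M on L2; bus (none); mem=92
  op22 P0: store L2 := 87 → M/I/I on L2; bus BusRdX Flush; mem=10
  op23 P0: load  L1 → S/S/S on L1; bus BusRd; mem=94
  op24 P1: store L2 := 71 → I/M/I on L2; bus BusRdX Flush; mem=87
  op25 P0: store L2 := 70 → M/I/I on L2; bus BusRdX Flush; mem=71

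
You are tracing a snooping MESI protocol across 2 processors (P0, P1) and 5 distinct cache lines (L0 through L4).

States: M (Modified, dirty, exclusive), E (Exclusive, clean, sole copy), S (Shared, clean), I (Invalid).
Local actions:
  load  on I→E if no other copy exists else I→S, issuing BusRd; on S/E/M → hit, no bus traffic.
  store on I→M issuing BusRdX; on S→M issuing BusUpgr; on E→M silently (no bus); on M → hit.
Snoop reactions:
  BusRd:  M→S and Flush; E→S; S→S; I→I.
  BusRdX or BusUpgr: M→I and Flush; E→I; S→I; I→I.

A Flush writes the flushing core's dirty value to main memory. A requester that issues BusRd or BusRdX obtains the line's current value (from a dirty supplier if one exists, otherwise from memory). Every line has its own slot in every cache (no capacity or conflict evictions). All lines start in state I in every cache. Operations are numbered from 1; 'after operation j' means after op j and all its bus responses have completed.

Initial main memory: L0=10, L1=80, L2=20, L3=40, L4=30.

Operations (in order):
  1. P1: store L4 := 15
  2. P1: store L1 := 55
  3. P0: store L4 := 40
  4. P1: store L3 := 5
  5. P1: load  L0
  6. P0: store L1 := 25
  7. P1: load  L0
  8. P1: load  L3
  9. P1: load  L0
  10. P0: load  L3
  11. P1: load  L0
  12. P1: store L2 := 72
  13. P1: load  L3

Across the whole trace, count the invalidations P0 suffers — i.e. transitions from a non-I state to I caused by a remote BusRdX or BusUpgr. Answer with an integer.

[1] P1: store L4 := 15 | P0:I, P1:M(15) | bus: BusRdX
[2] P1: store L1 := 55 | P0:I, P1:M(55) | bus: BusRdX
[3] P0: store L4 := 40 | P0:M(40), P1:I | bus: BusRdX,Flush
[4] P1: store L3 := 5 | P0:I, P1:M(5) | bus: BusRdX
[5] P1: load  L0 | P0:I, P1:E(10) | bus: BusRd
[6] P0: store L1 := 25 | P0:M(25), P1:I | bus: BusRdX,Flush
[7] P1: load  L0 | P0:I, P1:E(10) | bus: none
[8] P1: load  L3 | P0:I, P1:M(5) | bus: none
[9] P1: load  L0 | P0:I, P1:E(10) | bus: none
[10] P0: load  L3 | P0:S(5), P1:S(5) | bus: BusRd,Flush
[11] P1: load  L0 | P0:I, P1:E(10) | bus: none
[12] P1: store L2 := 72 | P0:I, P1:M(72) | bus: BusRdX
[13] P1: load  L3 | P0:S(5), P1:S(5) | bus: none

invalidations = 0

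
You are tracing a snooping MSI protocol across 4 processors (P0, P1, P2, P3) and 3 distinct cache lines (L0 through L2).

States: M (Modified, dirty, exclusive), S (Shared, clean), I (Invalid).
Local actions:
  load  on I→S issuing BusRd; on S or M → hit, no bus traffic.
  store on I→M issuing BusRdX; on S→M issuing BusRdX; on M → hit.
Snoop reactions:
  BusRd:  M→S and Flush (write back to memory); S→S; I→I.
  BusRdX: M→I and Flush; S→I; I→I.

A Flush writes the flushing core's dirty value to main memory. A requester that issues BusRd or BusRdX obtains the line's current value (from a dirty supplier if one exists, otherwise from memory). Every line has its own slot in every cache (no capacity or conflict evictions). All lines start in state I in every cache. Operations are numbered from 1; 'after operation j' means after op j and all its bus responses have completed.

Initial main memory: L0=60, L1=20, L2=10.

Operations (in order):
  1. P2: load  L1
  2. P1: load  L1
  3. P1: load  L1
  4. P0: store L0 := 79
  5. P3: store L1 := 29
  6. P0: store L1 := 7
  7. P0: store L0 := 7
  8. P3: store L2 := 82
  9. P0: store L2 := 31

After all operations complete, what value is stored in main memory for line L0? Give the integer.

memory[L0] = 60

  op1 P2: load  L1 → I/I/S/I on L1; bus BusRd; mem=20
  op2 P1: load  L1 → I/S/S/I on L1; bus BusRd; mem=20
  op3 P1: load  L1 → I/S/S/I on L1; bus (none); mem=20
  op4 P0: store L0 := 79 → M/I/I/I on L0; bus BusRdX; mem=60
  op5 P3: store L1 := 29 → I/I/I/M on L1; bus BusRdX; mem=20
  op6 P0: store L1 := 7 → M/I/I/I on L1; bus BusRdX Flush; mem=29
  op7 P0: store L0 := 7 → M/I/I/I on L0; bus (none); mem=60
  op8 P3: store L2 := 82 → I/I/I/M on L2; bus BusRdX; mem=10
  op9 P0: store L2 := 31 → M/I/I/I on L2; bus BusRdX Flush; mem=82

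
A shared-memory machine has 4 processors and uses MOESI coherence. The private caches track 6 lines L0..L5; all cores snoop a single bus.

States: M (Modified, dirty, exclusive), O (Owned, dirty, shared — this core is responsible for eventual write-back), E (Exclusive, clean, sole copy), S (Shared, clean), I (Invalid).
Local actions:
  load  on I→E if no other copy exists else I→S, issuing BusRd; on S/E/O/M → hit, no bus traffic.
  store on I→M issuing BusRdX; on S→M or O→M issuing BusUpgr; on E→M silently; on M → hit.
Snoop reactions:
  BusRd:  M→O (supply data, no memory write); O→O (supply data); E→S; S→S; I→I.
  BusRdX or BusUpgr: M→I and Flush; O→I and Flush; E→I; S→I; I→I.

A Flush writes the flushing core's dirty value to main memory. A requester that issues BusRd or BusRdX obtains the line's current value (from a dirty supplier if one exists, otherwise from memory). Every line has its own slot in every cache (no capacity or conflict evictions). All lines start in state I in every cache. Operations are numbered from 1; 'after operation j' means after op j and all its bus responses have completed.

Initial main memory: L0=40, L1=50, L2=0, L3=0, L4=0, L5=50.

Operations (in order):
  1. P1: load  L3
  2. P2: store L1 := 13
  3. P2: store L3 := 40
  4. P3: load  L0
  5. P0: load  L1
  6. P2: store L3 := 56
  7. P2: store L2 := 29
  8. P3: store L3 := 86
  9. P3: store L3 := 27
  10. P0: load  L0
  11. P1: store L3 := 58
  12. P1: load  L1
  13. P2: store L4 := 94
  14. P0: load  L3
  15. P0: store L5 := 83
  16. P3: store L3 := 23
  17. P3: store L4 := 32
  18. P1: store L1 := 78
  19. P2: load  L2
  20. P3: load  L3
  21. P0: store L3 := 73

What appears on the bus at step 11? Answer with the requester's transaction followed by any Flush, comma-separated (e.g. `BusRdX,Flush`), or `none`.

1. P1: load  L3  bus=[BusRd]  L3: P0=I P1=E P2=I P3=I  mem[L3]=0
2. P2: store L1 := 13  bus=[BusRdX]  L1: P0=I P1=I P2=M P3=I  mem[L1]=50
3. P2: store L3 := 40  bus=[BusRdX]  L3: P0=I P1=I P2=M P3=I  mem[L3]=0
4. P3: load  L0  bus=[BusRd]  L0: P0=I P1=I P2=I P3=E  mem[L0]=40
5. P0: load  L1  bus=[BusRd]  L1: P0=S P1=I P2=O P3=I  mem[L1]=50
6. P2: store L3 := 56  bus=[-]  L3: P0=I P1=I P2=M P3=I  mem[L3]=0
7. P2: store L2 := 29  bus=[BusRdX]  L2: P0=I P1=I P2=M P3=I  mem[L2]=0
8. P3: store L3 := 86  bus=[BusRdX,Flush]  L3: P0=I P1=I P2=I P3=M  mem[L3]=56
9. P3: store L3 := 27  bus=[-]  L3: P0=I P1=I P2=I P3=M  mem[L3]=56
10. P0: load  L0  bus=[BusRd]  L0: P0=S P1=I P2=I P3=S  mem[L0]=40
11. P1: store L3 := 58  bus=[BusRdX,Flush]  L3: P0=I P1=M P2=I P3=I  mem[L3]=27
12. P1: load  L1  bus=[BusRd]  L1: P0=S P1=S P2=O P3=I  mem[L1]=50
13. P2: store L4 := 94  bus=[BusRdX]  L4: P0=I P1=I P2=M P3=I  mem[L4]=0
14. P0: load  L3  bus=[BusRd]  L3: P0=S P1=O P2=I P3=I  mem[L3]=27
15. P0: store L5 := 83  bus=[BusRdX]  L5: P0=M P1=I P2=I P3=I  mem[L5]=50
16. P3: store L3 := 23  bus=[BusRdX,Flush]  L3: P0=I P1=I P2=I P3=M  mem[L3]=58
17. P3: store L4 := 32  bus=[BusRdX,Flush]  L4: P0=I P1=I P2=I P3=M  mem[L4]=94
18. P1: store L1 := 78  bus=[BusUpgr,Flush]  L1: P0=I P1=M P2=I P3=I  mem[L1]=13
19. P2: load  L2  bus=[-]  L2: P0=I P1=I P2=M P3=I  mem[L2]=0
20. P3: load  L3  bus=[-]  L3: P0=I P1=I P2=I P3=M  mem[L3]=58
21. P0: store L3 := 73  bus=[BusRdX,Flush]  L3: P0=M P1=I P2=I P3=I  mem[L3]=23

bus = BusRdX,Flush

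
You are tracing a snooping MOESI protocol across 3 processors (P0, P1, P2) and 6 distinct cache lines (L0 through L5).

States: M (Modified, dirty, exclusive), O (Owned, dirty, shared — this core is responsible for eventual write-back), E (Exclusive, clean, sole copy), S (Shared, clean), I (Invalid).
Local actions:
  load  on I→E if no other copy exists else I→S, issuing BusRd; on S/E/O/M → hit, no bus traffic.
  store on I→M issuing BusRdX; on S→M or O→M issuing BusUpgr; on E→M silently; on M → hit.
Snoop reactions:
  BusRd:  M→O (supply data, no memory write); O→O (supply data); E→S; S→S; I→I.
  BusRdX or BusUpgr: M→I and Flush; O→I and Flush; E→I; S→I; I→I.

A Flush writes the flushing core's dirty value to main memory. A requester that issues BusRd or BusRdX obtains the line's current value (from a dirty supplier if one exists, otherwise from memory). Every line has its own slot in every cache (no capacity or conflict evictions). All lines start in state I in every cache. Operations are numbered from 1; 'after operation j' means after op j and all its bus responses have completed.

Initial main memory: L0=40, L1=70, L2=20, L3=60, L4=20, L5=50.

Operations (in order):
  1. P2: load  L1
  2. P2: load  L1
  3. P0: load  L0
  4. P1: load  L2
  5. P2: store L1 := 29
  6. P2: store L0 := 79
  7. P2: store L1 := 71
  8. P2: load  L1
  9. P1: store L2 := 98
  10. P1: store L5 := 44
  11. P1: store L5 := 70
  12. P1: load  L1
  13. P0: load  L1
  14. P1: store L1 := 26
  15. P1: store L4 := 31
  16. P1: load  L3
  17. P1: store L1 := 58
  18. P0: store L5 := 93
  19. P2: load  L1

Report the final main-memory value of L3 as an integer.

  op1 P2: load  L1 → I/I/E on L1; bus BusRd; mem=70
  op2 P2: load  L1 → I/I/E on L1; bus (none); mem=70
  op3 P0: load  L0 → E/I/I on L0; bus BusRd; mem=40
  op4 P1: load  L2 → I/E/I on L2; bus BusRd; mem=20
  op5 P2: store L1 := 29 → I/I/M on L1; bus (none); mem=70
  op6 P2: store L0 := 79 → I/I/M on L0; bus BusRdX; mem=40
  op7 P2: store L1 := 71 → I/I/M on L1; bus (none); mem=70
  op8 P2: load  L1 → I/I/M on L1; bus (none); mem=70
  op9 P1: store L2 := 98 → I/M/I on L2; bus (none); mem=20
  op10 P1: store L5 := 44 → I/M/I on L5; bus BusRdX; mem=50
  op11 P1: store L5 := 70 → I/M/I on L5; bus (none); mem=50
  op12 P1: load  L1 → I/S/O on L1; bus BusRd; mem=70
  op13 P0: load  L1 → S/S/O on L1; bus BusRd; mem=70
  op14 P1: store L1 := 26 → I/M/I on L1; bus BusUpgr Flush; mem=71
  op15 P1: store L4 := 31 → I/M/I on L4; bus BusRdX; mem=20
  op16 P1: load  L3 → I/E/I on L3; bus BusRd; mem=60
  op17 P1: store L1 := 58 → I/M/I on L1; bus (none); mem=71
  op18 P0: store L5 := 93 → M/I/I on L5; bus BusRdX Flush; mem=70
  op19 P2: load  L1 → I/O/S on L1; bus BusRd; mem=71

memory[L3] = 60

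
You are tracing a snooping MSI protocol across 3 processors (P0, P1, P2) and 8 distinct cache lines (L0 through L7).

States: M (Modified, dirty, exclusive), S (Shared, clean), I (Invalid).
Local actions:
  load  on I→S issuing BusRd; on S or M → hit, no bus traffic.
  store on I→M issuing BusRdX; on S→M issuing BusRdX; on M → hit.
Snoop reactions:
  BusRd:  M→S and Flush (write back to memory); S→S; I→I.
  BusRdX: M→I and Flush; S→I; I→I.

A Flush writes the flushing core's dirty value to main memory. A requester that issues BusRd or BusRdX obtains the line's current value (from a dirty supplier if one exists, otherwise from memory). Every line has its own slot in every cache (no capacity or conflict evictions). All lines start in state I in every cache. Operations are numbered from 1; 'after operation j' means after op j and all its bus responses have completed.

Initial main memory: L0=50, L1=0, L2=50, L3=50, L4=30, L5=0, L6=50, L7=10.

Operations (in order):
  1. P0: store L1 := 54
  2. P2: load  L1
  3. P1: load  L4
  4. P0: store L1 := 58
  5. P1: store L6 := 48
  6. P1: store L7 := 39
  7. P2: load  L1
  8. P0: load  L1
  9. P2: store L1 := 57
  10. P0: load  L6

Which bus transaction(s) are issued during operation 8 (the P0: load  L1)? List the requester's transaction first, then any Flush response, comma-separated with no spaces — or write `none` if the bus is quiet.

bus = none

[1] P0: store L1 := 54 | P0:M(54), P1:I, P2:I | bus: BusRdX
[2] P2: load  L1 | P0:S(54), P1:I, P2:S(54) | bus: BusRd,Flush
[3] P1: load  L4 | P0:I, P1:S(30), P2:I | bus: BusRd
[4] P0: store L1 := 58 | P0:M(58), P1:I, P2:I | bus: BusRdX
[5] P1: store L6 := 48 | P0:I, P1:M(48), P2:I | bus: BusRdX
[6] P1: store L7 := 39 | P0:I, P1:M(39), P2:I | bus: BusRdX
[7] P2: load  L1 | P0:S(58), P1:I, P2:S(58) | bus: BusRd,Flush
[8] P0: load  L1 | P0:S(58), P1:I, P2:S(58) | bus: none
[9] P2: store L1 := 57 | P0:I, P1:I, P2:M(57) | bus: BusRdX
[10] P0: load  L6 | P0:S(48), P1:S(48), P2:I | bus: BusRd,Flush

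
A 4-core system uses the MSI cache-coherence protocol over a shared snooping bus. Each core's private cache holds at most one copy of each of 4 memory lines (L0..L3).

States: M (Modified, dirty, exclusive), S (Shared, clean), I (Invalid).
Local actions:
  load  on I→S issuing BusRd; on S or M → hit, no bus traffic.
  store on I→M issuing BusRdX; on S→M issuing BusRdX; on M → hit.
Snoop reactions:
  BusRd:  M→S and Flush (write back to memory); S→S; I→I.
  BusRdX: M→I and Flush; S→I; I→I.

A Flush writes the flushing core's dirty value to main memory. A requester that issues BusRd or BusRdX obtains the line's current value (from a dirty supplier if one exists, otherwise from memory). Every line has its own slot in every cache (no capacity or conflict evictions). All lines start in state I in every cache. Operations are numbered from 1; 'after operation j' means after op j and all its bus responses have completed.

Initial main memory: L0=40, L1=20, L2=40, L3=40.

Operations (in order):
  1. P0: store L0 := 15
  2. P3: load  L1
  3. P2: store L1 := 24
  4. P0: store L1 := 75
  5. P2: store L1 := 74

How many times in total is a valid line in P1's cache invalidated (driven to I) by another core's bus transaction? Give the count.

step 1: P0: store L0 := 15  ⟶  MIII  (L0)  txn=BusRdX  M[L0]=40
step 2: P3: load  L1  ⟶  IIIS  (L1)  txn=BusRd  M[L1]=20
step 3: P2: store L1 := 24  ⟶  IIMI  (L1)  txn=BusRdX  M[L1]=20
step 4: P0: store L1 := 75  ⟶  MIII  (L1)  txn=BusRdX+Flush  M[L1]=24
step 5: P2: store L1 := 74  ⟶  IIMI  (L1)  txn=BusRdX+Flush  M[L1]=75

invalidations = 0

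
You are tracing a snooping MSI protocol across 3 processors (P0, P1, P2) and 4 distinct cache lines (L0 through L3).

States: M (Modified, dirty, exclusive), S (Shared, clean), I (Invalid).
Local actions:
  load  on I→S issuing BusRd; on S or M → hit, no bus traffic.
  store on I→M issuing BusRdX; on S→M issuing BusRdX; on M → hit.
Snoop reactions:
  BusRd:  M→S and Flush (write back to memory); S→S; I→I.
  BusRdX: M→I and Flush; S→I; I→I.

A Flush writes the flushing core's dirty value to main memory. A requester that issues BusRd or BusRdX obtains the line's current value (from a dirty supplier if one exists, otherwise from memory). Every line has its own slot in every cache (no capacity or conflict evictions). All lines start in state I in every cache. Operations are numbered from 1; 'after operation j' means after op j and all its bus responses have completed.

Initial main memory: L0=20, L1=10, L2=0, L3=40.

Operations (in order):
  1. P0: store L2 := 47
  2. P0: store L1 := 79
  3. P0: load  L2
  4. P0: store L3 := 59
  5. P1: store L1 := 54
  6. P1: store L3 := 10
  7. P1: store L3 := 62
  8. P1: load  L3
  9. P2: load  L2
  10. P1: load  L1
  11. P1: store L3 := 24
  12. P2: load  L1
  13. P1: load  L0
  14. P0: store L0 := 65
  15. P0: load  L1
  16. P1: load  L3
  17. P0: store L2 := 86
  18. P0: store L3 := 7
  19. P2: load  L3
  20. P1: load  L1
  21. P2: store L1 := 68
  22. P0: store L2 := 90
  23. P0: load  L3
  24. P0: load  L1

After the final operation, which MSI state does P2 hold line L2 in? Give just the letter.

  op1 P0: store L2 := 47 → M/I/I on L2; bus BusRdX; mem=0
  op2 P0: store L1 := 79 → M/I/I on L1; bus BusRdX; mem=10
  op3 P0: load  L2 → M/I/I on L2; bus (none); mem=0
  op4 P0: store L3 := 59 → M/I/I on L3; bus BusRdX; mem=40
  op5 P1: store L1 := 54 → I/M/I on L1; bus BusRdX Flush; mem=79
  op6 P1: store L3 := 10 → I/M/I on L3; bus BusRdX Flush; mem=59
  op7 P1: store L3 := 62 → I/M/I on L3; bus (none); mem=59
  op8 P1: load  L3 → I/M/I on L3; bus (none); mem=59
  op9 P2: load  L2 → S/I/S on L2; bus BusRd Flush; mem=47
  op10 P1: load  L1 → I/M/I on L1; bus (none); mem=79
  op11 P1: store L3 := 24 → I/M/I on L3; bus (none); mem=59
  op12 P2: load  L1 → I/S/S on L1; bus BusRd Flush; mem=54
  op13 P1: load  L0 → I/S/I on L0; bus BusRd; mem=20
  op14 P0: store L0 := 65 → M/I/I on L0; bus BusRdX; mem=20
  op15 P0: load  L1 → S/S/S on L1; bus BusRd; mem=54
  op16 P1: load  L3 → I/M/I on L3; bus (none); mem=59
  op17 P0: store L2 := 86 → M/I/I on L2; bus BusRdX; mem=47
  op18 P0: store L3 := 7 → M/I/I on L3; bus BusRdX Flush; mem=24
  op19 P2: load  L3 → S/I/S on L3; bus BusRd Flush; mem=7
  op20 P1: load  L1 → S/S/S on L1; bus (none); mem=54
  op21 P2: store L1 := 68 → I/I/M on L1; bus BusRdX; mem=54
  op22 P0: store L2 := 90 → M/I/I on L2; bus (none); mem=47
  op23 P0: load  L3 → S/I/S on L3; bus (none); mem=7
  op24 P0: load  L1 → S/I/S on L1; bus BusRd Flush; mem=68

state = I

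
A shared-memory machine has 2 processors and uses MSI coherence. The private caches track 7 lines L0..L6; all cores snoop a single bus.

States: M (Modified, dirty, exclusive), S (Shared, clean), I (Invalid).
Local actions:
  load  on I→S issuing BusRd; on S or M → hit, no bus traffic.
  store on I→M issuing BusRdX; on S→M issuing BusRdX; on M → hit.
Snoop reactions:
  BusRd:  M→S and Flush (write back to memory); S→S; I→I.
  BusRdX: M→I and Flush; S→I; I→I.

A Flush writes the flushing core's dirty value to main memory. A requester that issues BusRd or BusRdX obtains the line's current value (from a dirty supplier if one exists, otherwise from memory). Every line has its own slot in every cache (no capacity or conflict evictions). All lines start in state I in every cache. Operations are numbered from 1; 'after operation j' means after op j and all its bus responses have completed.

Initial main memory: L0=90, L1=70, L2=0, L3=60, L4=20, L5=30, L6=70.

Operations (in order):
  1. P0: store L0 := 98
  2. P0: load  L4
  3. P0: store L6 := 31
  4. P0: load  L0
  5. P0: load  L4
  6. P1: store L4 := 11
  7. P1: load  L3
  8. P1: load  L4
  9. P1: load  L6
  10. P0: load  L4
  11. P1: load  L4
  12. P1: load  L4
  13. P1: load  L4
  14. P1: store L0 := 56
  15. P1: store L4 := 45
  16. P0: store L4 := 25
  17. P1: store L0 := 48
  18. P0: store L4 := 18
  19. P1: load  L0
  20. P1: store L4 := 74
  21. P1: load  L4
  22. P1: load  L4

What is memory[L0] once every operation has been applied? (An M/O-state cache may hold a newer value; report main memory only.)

  op1 P0: store L0 := 98 → M/I on L0; bus BusRdX; mem=90
  op2 P0: load  L4 → S/I on L4; bus BusRd; mem=20
  op3 P0: store L6 := 31 → M/I on L6; bus BusRdX; mem=70
  op4 P0: load  L0 → M/I on L0; bus (none); mem=90
  op5 P0: load  L4 → S/I on L4; bus (none); mem=20
  op6 P1: store L4 := 11 → I/M on L4; bus BusRdX; mem=20
  op7 P1: load  L3 → I/S on L3; bus BusRd; mem=60
  op8 P1: load  L4 → I/M on L4; bus (none); mem=20
  op9 P1: load  L6 → S/S on L6; bus BusRd Flush; mem=31
  op10 P0: load  L4 → S/S on L4; bus BusRd Flush; mem=11
  op11 P1: load  L4 → S/S on L4; bus (none); mem=11
  op12 P1: load  L4 → S/S on L4; bus (none); mem=11
  op13 P1: load  L4 → S/S on L4; bus (none); mem=11
  op14 P1: store L0 := 56 → I/M on L0; bus BusRdX Flush; mem=98
  op15 P1: store L4 := 45 → I/M on L4; bus BusRdX; mem=11
  op16 P0: store L4 := 25 → M/I on L4; bus BusRdX Flush; mem=45
  op17 P1: store L0 := 48 → I/M on L0; bus (none); mem=98
  op18 P0: store L4 := 18 → M/I on L4; bus (none); mem=45
  op19 P1: load  L0 → I/M on L0; bus (none); mem=98
  op20 P1: store L4 := 74 → I/M on L4; bus BusRdX Flush; mem=18
  op21 P1: load  L4 → I/M on L4; bus (none); mem=18
  op22 P1: load  L4 → I/M on L4; bus (none); mem=18

memory[L0] = 98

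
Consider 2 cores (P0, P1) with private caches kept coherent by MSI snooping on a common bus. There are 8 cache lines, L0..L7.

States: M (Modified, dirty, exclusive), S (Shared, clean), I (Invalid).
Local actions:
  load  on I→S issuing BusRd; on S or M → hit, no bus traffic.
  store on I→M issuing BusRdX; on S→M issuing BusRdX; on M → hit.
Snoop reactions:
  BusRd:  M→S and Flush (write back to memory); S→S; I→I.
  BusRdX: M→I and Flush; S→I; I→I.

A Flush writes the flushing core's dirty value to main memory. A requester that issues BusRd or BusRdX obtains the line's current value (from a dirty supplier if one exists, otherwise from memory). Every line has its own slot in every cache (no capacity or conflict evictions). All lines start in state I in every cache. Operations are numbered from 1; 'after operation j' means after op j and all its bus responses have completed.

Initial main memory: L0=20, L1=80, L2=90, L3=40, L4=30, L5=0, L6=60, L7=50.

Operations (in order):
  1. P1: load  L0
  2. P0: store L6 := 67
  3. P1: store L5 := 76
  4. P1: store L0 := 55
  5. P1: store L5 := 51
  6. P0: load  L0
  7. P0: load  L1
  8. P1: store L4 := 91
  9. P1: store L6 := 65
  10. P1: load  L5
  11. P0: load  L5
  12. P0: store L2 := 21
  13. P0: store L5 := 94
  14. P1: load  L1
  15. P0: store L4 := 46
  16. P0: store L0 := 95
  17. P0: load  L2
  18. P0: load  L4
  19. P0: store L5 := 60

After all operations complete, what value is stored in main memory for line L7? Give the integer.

memory[L7] = 50

[1] P1: load  L0 | P0:I, P1:S(20) | bus: BusRd
[2] P0: store L6 := 67 | P0:M(67), P1:I | bus: BusRdX
[3] P1: store L5 := 76 | P0:I, P1:M(76) | bus: BusRdX
[4] P1: store L0 := 55 | P0:I, P1:M(55) | bus: BusRdX
[5] P1: store L5 := 51 | P0:I, P1:M(51) | bus: none
[6] P0: load  L0 | P0:S(55), P1:S(55) | bus: BusRd,Flush
[7] P0: load  L1 | P0:S(80), P1:I | bus: BusRd
[8] P1: store L4 := 91 | P0:I, P1:M(91) | bus: BusRdX
[9] P1: store L6 := 65 | P0:I, P1:M(65) | bus: BusRdX,Flush
[10] P1: load  L5 | P0:I, P1:M(51) | bus: none
[11] P0: load  L5 | P0:S(51), P1:S(51) | bus: BusRd,Flush
[12] P0: store L2 := 21 | P0:M(21), P1:I | bus: BusRdX
[13] P0: store L5 := 94 | P0:M(94), P1:I | bus: BusRdX
[14] P1: load  L1 | P0:S(80), P1:S(80) | bus: BusRd
[15] P0: store L4 := 46 | P0:M(46), P1:I | bus: BusRdX,Flush
[16] P0: store L0 := 95 | P0:M(95), P1:I | bus: BusRdX
[17] P0: load  L2 | P0:M(21), P1:I | bus: none
[18] P0: load  L4 | P0:M(46), P1:I | bus: none
[19] P0: store L5 := 60 | P0:M(60), P1:I | bus: none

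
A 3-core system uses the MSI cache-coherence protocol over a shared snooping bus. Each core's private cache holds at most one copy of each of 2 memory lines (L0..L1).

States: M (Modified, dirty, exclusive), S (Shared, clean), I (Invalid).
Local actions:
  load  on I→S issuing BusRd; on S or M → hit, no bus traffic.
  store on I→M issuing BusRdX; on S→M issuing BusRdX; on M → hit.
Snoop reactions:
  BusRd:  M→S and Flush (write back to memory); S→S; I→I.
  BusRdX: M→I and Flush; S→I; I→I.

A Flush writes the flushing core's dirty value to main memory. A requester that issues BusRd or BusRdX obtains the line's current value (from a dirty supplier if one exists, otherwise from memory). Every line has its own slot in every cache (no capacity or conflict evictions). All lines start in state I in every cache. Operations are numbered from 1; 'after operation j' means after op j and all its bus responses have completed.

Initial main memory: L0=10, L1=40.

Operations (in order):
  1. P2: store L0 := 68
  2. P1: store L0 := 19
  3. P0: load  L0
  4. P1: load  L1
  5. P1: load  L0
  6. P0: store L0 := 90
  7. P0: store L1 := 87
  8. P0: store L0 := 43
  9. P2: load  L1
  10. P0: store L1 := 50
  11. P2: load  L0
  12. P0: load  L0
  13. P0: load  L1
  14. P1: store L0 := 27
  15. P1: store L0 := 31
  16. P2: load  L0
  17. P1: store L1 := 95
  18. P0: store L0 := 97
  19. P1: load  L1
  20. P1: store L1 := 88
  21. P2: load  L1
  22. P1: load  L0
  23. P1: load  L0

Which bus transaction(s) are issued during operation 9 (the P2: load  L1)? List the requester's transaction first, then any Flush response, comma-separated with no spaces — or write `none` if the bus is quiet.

[1] P2: store L0 := 68 | P0:I, P1:I, P2:M(68) | bus: BusRdX
[2] P1: store L0 := 19 | P0:I, P1:M(19), P2:I | bus: BusRdX,Flush
[3] P0: load  L0 | P0:S(19), P1:S(19), P2:I | bus: BusRd,Flush
[4] P1: load  L1 | P0:I, P1:S(40), P2:I | bus: BusRd
[5] P1: load  L0 | P0:S(19), P1:S(19), P2:I | bus: none
[6] P0: store L0 := 90 | P0:M(90), P1:I, P2:I | bus: BusRdX
[7] P0: store L1 := 87 | P0:M(87), P1:I, P2:I | bus: BusRdX
[8] P0: store L0 := 43 | P0:M(43), P1:I, P2:I | bus: none
[9] P2: load  L1 | P0:S(87), P1:I, P2:S(87) | bus: BusRd,Flush
[10] P0: store L1 := 50 | P0:M(50), P1:I, P2:I | bus: BusRdX
[11] P2: load  L0 | P0:S(43), P1:I, P2:S(43) | bus: BusRd,Flush
[12] P0: load  L0 | P0:S(43), P1:I, P2:S(43) | bus: none
[13] P0: load  L1 | P0:M(50), P1:I, P2:I | bus: none
[14] P1: store L0 := 27 | P0:I, P1:M(27), P2:I | bus: BusRdX
[15] P1: store L0 := 31 | P0:I, P1:M(31), P2:I | bus: none
[16] P2: load  L0 | P0:I, P1:S(31), P2:S(31) | bus: BusRd,Flush
[17] P1: store L1 := 95 | P0:I, P1:M(95), P2:I | bus: BusRdX,Flush
[18] P0: store L0 := 97 | P0:M(97), P1:I, P2:I | bus: BusRdX
[19] P1: load  L1 | P0:I, P1:M(95), P2:I | bus: none
[20] P1: store L1 := 88 | P0:I, P1:M(88), P2:I | bus: none
[21] P2: load  L1 | P0:I, P1:S(88), P2:S(88) | bus: BusRd,Flush
[22] P1: load  L0 | P0:S(97), P1:S(97), P2:I | bus: BusRd,Flush
[23] P1: load  L0 | P0:S(97), P1:S(97), P2:I | bus: none

bus = BusRd,Flush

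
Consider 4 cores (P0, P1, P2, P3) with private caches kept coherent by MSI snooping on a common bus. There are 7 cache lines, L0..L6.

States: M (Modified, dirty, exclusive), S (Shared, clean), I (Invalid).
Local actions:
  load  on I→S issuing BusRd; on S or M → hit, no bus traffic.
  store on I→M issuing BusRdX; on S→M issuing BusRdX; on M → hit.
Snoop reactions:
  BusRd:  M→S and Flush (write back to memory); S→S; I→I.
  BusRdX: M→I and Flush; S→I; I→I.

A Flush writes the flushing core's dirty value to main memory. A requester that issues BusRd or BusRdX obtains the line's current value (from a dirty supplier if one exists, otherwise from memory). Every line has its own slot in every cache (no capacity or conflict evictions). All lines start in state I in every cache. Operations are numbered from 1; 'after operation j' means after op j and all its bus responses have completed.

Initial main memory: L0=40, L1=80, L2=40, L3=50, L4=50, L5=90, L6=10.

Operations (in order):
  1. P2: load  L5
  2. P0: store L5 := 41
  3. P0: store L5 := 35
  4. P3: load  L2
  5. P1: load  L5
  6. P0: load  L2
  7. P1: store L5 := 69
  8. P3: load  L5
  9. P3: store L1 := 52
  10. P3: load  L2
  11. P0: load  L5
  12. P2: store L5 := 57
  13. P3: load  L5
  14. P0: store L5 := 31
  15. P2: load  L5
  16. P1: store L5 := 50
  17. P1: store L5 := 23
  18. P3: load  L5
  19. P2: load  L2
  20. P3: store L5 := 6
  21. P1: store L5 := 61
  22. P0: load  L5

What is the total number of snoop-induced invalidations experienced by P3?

  op1 P2: load  L5 → I/I/S/I on L5; bus BusRd; mem=90
  op2 P0: store L5 := 41 → M/I/I/I on L5; bus BusRdX; mem=90
  op3 P0: store L5 := 35 → M/I/I/I on L5; bus (none); mem=90
  op4 P3: load  L2 → I/I/I/S on L2; bus BusRd; mem=40
  op5 P1: load  L5 → S/S/I/I on L5; bus BusRd Flush; mem=35
  op6 P0: load  L2 → S/I/I/S on L2; bus BusRd; mem=40
  op7 P1: store L5 := 69 → I/M/I/I on L5; bus BusRdX; mem=35
  op8 P3: load  L5 → I/S/I/S on L5; bus BusRd Flush; mem=69
  op9 P3: store L1 := 52 → I/I/I/M on L1; bus BusRdX; mem=80
  op10 P3: load  L2 → S/I/I/S on L2; bus (none); mem=40
  op11 P0: load  L5 → S/S/I/S on L5; bus BusRd; mem=69
  op12 P2: store L5 := 57 → I/I/M/I on L5; bus BusRdX; mem=69
  op13 P3: load  L5 → I/I/S/S on L5; bus BusRd Flush; mem=57
  op14 P0: store L5 := 31 → M/I/I/I on L5; bus BusRdX; mem=57
  op15 P2: load  L5 → S/I/S/I on L5; bus BusRd Flush; mem=31
  op16 P1: store L5 := 50 → I/M/I/I on L5; bus BusRdX; mem=31
  op17 P1: store L5 := 23 → I/M/I/I on L5; bus (none); mem=31
  op18 P3: load  L5 → I/S/I/S on L5; bus BusRd Flush; mem=23
  op19 P2: load  L2 → S/I/S/S on L2; bus BusRd; mem=40
  op20 P3: store L5 := 6 → I/I/I/M on L5; bus BusRdX; mem=23
  op21 P1: store L5 := 61 → I/M/I/I on L5; bus BusRdX Flush; mem=6
  op22 P0: load  L5 → S/S/I/I on L5; bus BusRd Flush; mem=61

invalidations = 3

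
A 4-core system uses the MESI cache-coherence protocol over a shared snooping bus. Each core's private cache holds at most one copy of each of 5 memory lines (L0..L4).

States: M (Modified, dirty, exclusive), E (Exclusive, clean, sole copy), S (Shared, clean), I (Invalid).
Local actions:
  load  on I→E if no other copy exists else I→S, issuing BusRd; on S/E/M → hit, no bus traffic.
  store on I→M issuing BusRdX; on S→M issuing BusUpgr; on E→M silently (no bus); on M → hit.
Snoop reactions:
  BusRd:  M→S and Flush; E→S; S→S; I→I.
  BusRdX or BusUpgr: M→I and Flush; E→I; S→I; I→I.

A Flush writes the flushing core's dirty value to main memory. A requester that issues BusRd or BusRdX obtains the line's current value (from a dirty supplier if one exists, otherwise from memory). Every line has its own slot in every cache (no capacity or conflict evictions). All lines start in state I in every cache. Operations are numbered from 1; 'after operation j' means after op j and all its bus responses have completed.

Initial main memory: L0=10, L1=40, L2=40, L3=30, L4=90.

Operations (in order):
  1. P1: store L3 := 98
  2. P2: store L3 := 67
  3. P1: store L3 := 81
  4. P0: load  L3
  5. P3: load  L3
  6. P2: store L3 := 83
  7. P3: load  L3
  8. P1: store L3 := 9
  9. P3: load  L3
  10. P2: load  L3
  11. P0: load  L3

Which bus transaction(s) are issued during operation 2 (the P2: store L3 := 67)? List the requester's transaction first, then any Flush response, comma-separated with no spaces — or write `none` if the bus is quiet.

step 1: P1: store L3 := 98  ⟶  IMII  (L3)  txn=BusRdX  M[L3]=30
step 2: P2: store L3 := 67  ⟶  IIMI  (L3)  txn=BusRdX+Flush  M[L3]=98
step 3: P1: store L3 := 81  ⟶  IMII  (L3)  txn=BusRdX+Flush  M[L3]=67
step 4: P0: load  L3  ⟶  SSII  (L3)  txn=BusRd+Flush  M[L3]=81
step 5: P3: load  L3  ⟶  SSIS  (L3)  txn=BusRd  M[L3]=81
step 6: P2: store L3 := 83  ⟶  IIMI  (L3)  txn=BusRdX  M[L3]=81
step 7: P3: load  L3  ⟶  IISS  (L3)  txn=BusRd+Flush  M[L3]=83
step 8: P1: store L3 := 9  ⟶  IMII  (L3)  txn=BusRdX  M[L3]=83
step 9: P3: load  L3  ⟶  ISIS  (L3)  txn=BusRd+Flush  M[L3]=9
step 10: P2: load  L3  ⟶  ISSS  (L3)  txn=BusRd  M[L3]=9
step 11: P0: load  L3  ⟶  SSSS  (L3)  txn=BusRd  M[L3]=9

bus = BusRdX,Flush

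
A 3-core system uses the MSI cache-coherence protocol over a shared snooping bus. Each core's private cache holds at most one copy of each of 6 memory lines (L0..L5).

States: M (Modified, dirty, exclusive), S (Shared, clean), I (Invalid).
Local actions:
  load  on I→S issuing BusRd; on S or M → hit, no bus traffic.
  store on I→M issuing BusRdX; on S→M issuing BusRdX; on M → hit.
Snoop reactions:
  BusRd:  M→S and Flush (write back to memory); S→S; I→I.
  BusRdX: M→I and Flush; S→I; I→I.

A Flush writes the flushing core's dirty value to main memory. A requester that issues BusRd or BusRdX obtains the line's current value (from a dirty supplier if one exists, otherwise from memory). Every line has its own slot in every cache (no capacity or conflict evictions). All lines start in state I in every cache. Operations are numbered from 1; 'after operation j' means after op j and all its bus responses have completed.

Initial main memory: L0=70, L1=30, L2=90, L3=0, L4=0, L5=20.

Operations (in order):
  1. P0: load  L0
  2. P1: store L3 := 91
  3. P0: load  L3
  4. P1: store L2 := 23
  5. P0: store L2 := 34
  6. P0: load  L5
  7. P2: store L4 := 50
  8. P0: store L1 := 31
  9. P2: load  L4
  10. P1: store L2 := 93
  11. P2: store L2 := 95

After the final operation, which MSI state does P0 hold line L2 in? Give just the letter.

[1] P0: load  L0 | P0:S(70), P1:I, P2:I | bus: BusRd
[2] P1: store L3 := 91 | P0:I, P1:M(91), P2:I | bus: BusRdX
[3] P0: load  L3 | P0:S(91), P1:S(91), P2:I | bus: BusRd,Flush
[4] P1: store L2 := 23 | P0:I, P1:M(23), P2:I | bus: BusRdX
[5] P0: store L2 := 34 | P0:M(34), P1:I, P2:I | bus: BusRdX,Flush
[6] P0: load  L5 | P0:S(20), P1:I, P2:I | bus: BusRd
[7] P2: store L4 := 50 | P0:I, P1:I, P2:M(50) | bus: BusRdX
[8] P0: store L1 := 31 | P0:M(31), P1:I, P2:I | bus: BusRdX
[9] P2: load  L4 | P0:I, P1:I, P2:M(50) | bus: none
[10] P1: store L2 := 93 | P0:I, P1:M(93), P2:I | bus: BusRdX,Flush
[11] P2: store L2 := 95 | P0:I, P1:I, P2:M(95) | bus: BusRdX,Flush

state = I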